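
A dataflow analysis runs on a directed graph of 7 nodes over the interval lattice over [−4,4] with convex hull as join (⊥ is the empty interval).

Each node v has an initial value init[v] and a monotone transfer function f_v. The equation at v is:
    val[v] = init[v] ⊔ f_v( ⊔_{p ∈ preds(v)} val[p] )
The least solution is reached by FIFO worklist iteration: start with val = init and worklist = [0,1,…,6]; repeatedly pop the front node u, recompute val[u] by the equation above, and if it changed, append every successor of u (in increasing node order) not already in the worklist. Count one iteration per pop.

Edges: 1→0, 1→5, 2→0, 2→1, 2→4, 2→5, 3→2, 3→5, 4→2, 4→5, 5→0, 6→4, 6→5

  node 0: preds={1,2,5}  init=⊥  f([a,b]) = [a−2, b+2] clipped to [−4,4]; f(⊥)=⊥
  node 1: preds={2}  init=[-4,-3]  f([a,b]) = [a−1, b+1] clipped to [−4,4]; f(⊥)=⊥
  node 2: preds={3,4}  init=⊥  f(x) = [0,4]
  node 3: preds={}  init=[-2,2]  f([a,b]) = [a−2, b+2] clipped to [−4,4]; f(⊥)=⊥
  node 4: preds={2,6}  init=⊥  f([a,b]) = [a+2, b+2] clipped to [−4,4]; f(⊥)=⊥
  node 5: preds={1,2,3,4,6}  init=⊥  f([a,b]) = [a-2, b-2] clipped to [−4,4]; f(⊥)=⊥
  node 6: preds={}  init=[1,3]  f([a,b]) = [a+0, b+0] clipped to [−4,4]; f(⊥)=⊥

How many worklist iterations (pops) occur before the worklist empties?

12

Worklist (12 pops):
  #1 pop 0: in=[-4,-3] → [-4,-1] (was ⊥); enqueue []
  #2 pop 1: in=⊥ → [-4,-3] (no change)
  #3 pop 2: in=[-2,2] → [0,4] (was ⊥); enqueue [0,1]
  #4 pop 3: in=⊥ → [-2,2] (no change)
  #5 pop 4: in=[0,4] → [2,4] (was ⊥); enqueue [2]
  #6 pop 5: in=[-4,4] → [-4,2] (was ⊥); enqueue []
  #7 pop 6: in=⊥ → [1,3] (no change)
  #8 pop 0: in=[-4,4] → [-4,4] (was [-4,-1]); enqueue []
  #9 pop 1: in=[0,4] → [-4,4] (was [-4,-3]); enqueue [0,5]
  #10 pop 2: in=[-2,4] → [0,4] (no change)
  #11 pop 0: in=[-4,4] → [-4,4] (no change)
  #12 pop 5: in=[-4,4] → [-4,2] (no change)

Fixpoint:
  val[0] = [-4,4]
  val[1] = [-4,4]
  val[2] = [0,4]
  val[3] = [-2,2]
  val[4] = [2,4]
  val[5] = [-4,2]
  val[6] = [1,3]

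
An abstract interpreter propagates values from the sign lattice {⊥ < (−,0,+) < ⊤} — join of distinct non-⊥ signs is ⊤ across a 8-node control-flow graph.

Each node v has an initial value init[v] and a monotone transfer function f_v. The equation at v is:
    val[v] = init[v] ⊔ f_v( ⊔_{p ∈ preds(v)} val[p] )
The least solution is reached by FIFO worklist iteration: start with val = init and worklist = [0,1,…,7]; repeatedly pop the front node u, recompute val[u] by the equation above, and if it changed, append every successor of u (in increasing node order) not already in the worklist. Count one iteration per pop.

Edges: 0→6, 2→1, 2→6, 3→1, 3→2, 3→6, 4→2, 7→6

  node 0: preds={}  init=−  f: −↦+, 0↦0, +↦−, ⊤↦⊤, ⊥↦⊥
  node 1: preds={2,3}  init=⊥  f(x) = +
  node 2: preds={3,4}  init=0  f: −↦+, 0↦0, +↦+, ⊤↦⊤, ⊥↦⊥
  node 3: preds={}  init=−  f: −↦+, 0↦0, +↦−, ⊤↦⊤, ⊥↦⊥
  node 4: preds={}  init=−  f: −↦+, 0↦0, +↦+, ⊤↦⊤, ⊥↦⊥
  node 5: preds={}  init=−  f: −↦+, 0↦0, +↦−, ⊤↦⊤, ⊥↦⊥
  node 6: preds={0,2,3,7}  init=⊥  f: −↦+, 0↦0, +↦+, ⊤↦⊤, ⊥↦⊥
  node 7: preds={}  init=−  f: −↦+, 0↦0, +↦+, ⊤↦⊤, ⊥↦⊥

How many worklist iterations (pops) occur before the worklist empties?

9

Iteration log — 9 steps:
  step 1. node 0  ⊔preds=⊥  new=−  stable
  step 2. node 1  ⊔preds=⊤  new=+  old=⊥  +wl: 
  step 3. node 2  ⊔preds=−  new=⊤  old=0  +wl: 1
  step 4. node 3  ⊔preds=⊥  new=−  stable
  step 5. node 4  ⊔preds=⊥  new=−  stable
  step 6. node 5  ⊔preds=⊥  new=−  stable
  step 7. node 6  ⊔preds=⊤  new=⊤  old=⊥  +wl: 
  step 8. node 7  ⊔preds=⊥  new=−  stable
  step 9. node 1  ⊔preds=⊤  new=+  stable

Least fixpoint reached:
  node 0: −
  node 1: +
  node 2: ⊤
  node 3: −
  node 4: −
  node 5: −
  node 6: ⊤
  node 7: −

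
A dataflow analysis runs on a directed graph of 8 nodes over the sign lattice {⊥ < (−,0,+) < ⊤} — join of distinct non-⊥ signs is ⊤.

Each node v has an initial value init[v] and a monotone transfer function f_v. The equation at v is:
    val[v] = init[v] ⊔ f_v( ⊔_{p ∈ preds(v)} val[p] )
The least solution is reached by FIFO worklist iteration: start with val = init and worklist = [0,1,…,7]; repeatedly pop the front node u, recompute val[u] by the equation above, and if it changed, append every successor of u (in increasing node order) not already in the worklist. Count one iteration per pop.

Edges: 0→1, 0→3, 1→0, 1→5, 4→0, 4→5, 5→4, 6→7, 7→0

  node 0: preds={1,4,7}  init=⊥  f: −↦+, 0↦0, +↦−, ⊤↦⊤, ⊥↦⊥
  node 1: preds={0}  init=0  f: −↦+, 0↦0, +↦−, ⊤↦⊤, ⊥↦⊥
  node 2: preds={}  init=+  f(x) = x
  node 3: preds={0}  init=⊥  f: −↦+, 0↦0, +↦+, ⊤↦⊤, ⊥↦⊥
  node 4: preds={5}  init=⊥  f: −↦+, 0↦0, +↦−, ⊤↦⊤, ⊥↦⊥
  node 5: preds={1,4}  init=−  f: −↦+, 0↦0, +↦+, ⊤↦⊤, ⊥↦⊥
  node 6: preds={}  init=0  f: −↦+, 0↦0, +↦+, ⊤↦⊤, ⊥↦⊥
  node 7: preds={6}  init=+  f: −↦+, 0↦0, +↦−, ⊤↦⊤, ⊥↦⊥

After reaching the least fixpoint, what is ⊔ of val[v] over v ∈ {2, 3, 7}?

Iteration log — 12 steps:
  step 1. node 0  ⊔preds=⊤  new=⊤  old=⊥  +wl: 
  step 2. node 1  ⊔preds=⊤  new=⊤  old=0  +wl: 0
  step 3. node 2  ⊔preds=⊥  new=+  stable
  step 4. node 3  ⊔preds=⊤  new=⊤  old=⊥  +wl: 
  step 5. node 4  ⊔preds=−  new=+  old=⊥  +wl: 
  step 6. node 5  ⊔preds=⊤  new=⊤  old=−  +wl: 4
  step 7. node 6  ⊔preds=⊥  new=0  stable
  step 8. node 7  ⊔preds=0  new=⊤  old=+  +wl: 
  step 9. node 0  ⊔preds=⊤  new=⊤  stable
  step 10. node 4  ⊔preds=⊤  new=⊤  old=+  +wl: 0,5
  step 11. node 0  ⊔preds=⊤  new=⊤  stable
  step 12. node 5  ⊔preds=⊤  new=⊤  stable

Least fixpoint reached:
  node 0: ⊤
  node 1: ⊤
  node 2: +
  node 3: ⊤
  node 4: ⊤
  node 5: ⊤
  node 6: 0
  node 7: ⊤

⊤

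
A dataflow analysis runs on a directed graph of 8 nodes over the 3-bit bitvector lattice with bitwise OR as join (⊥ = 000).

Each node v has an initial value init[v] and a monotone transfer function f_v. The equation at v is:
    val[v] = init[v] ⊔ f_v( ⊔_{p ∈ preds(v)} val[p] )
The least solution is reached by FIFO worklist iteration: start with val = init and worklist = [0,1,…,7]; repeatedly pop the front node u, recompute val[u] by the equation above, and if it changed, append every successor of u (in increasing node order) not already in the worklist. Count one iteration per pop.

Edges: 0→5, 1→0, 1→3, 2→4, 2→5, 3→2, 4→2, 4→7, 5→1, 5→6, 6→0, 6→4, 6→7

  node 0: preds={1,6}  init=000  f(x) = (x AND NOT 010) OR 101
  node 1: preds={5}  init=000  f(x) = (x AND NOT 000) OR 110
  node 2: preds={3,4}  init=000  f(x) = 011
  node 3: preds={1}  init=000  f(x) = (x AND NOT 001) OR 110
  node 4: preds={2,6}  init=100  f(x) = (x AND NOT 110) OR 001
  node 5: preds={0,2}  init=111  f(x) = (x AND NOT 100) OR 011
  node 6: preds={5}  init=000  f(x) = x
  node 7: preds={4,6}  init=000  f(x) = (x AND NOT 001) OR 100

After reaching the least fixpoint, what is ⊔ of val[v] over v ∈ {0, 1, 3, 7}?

Trace (11 dequeues):
  [1] u=0 | in 000 | out 101 | prev 000 | push {}
  [2] u=1 | in 111 | out 111 | prev 000 | push {0}
  [3] u=2 | in 100 | out 011 | prev 000 | push {}
  [4] u=3 | in 111 | out 110 | prev 000 | push {2}
  [5] u=4 | in 011 | out 101 | prev 100 | push {}
  [6] u=5 | in 111 | out 111 | ==
  [7] u=6 | in 111 | out 111 | prev 000 | push {4}
  [8] u=7 | in 111 | out 110 | prev 000 | push {}
  [9] u=0 | in 111 | out 101 | ==
  [10] u=2 | in 111 | out 011 | ==
  [11] u=4 | in 111 | out 101 | ==

Converged values:
  [0] 101
  [1] 111
  [2] 011
  [3] 110
  [4] 101
  [5] 111
  [6] 111
  [7] 110

111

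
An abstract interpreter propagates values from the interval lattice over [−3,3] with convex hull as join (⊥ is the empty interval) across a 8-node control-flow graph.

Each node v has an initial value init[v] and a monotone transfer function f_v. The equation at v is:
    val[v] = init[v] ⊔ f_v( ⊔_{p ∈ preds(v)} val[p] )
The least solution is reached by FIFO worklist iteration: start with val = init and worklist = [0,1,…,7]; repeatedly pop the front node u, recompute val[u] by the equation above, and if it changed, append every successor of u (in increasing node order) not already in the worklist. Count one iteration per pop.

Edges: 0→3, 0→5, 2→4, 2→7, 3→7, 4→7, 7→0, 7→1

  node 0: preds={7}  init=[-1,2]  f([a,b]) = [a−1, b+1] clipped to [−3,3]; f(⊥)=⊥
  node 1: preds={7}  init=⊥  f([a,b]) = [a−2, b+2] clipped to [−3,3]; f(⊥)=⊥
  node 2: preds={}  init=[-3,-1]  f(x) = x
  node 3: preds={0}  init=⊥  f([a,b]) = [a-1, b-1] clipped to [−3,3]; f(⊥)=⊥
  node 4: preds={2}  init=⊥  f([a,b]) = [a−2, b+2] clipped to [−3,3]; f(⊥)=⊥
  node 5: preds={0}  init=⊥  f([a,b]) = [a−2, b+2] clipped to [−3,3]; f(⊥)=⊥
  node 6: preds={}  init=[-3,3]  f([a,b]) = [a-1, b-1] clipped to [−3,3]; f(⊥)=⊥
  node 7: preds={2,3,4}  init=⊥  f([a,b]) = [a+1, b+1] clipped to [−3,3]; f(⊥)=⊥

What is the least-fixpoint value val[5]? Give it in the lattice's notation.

[-3,3]

Iteration log — 15 steps:
  step 1. node 0  ⊔preds=⊥  new=[-1,2]  stable
  step 2. node 1  ⊔preds=⊥  new=⊥  stable
  step 3. node 2  ⊔preds=⊥  new=[-3,-1]  stable
  step 4. node 3  ⊔preds=[-1,2]  new=[-2,1]  old=⊥  +wl: 
  step 5. node 4  ⊔preds=[-3,-1]  new=[-3,1]  old=⊥  +wl: 
  step 6. node 5  ⊔preds=[-1,2]  new=[-3,3]  old=⊥  +wl: 
  step 7. node 6  ⊔preds=⊥  new=[-3,3]  stable
  step 8. node 7  ⊔preds=[-3,1]  new=[-2,2]  old=⊥  +wl: 0,1
  step 9. node 0  ⊔preds=[-2,2]  new=[-3,3]  old=[-1,2]  +wl: 3,5
  step 10. node 1  ⊔preds=[-2,2]  new=[-3,3]  old=⊥  +wl: 
  step 11. node 3  ⊔preds=[-3,3]  new=[-3,2]  old=[-2,1]  +wl: 7
  step 12. node 5  ⊔preds=[-3,3]  new=[-3,3]  stable
  step 13. node 7  ⊔preds=[-3,2]  new=[-2,3]  old=[-2,2]  +wl: 0,1
  step 14. node 0  ⊔preds=[-2,3]  new=[-3,3]  stable
  step 15. node 1  ⊔preds=[-2,3]  new=[-3,3]  stable

Least fixpoint reached:
  node 0: [-3,3]
  node 1: [-3,3]
  node 2: [-3,-1]
  node 3: [-3,2]
  node 4: [-3,1]
  node 5: [-3,3]
  node 6: [-3,3]
  node 7: [-2,3]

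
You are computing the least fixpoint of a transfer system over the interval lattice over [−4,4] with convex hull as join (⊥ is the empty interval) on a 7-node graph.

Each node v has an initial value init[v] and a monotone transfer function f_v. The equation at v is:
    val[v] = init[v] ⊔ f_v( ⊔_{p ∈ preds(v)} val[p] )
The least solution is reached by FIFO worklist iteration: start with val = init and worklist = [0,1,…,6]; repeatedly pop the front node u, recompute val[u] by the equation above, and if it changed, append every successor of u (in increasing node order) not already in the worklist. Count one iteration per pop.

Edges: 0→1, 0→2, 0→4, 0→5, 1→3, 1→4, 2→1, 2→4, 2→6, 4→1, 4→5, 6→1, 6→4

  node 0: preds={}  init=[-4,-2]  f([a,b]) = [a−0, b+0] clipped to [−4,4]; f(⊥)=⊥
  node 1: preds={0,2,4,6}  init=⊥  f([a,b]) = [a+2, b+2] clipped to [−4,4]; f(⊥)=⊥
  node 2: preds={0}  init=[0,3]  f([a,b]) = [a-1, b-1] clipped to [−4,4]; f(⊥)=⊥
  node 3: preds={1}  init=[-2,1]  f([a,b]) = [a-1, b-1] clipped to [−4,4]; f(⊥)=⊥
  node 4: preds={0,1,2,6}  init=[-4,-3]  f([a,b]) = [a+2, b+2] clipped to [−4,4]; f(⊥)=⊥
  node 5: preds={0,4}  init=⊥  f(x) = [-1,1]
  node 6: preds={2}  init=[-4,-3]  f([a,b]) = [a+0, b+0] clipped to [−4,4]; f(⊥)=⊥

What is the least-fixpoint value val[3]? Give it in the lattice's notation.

[-3,3]

Iteration log — 9 steps:
  step 1. node 0  ⊔preds=⊥  new=[-4,-2]  stable
  step 2. node 1  ⊔preds=[-4,3]  new=[-2,4]  old=⊥  +wl: 
  step 3. node 2  ⊔preds=[-4,-2]  new=[-4,3]  old=[0,3]  +wl: 1
  step 4. node 3  ⊔preds=[-2,4]  new=[-3,3]  old=[-2,1]  +wl: 
  step 5. node 4  ⊔preds=[-4,4]  new=[-4,4]  old=[-4,-3]  +wl: 
  step 6. node 5  ⊔preds=[-4,4]  new=[-1,1]  old=⊥  +wl: 
  step 7. node 6  ⊔preds=[-4,3]  new=[-4,3]  old=[-4,-3]  +wl: 4
  step 8. node 1  ⊔preds=[-4,4]  new=[-2,4]  stable
  step 9. node 4  ⊔preds=[-4,4]  new=[-4,4]  stable

Least fixpoint reached:
  node 0: [-4,-2]
  node 1: [-2,4]
  node 2: [-4,3]
  node 3: [-3,3]
  node 4: [-4,4]
  node 5: [-1,1]
  node 6: [-4,3]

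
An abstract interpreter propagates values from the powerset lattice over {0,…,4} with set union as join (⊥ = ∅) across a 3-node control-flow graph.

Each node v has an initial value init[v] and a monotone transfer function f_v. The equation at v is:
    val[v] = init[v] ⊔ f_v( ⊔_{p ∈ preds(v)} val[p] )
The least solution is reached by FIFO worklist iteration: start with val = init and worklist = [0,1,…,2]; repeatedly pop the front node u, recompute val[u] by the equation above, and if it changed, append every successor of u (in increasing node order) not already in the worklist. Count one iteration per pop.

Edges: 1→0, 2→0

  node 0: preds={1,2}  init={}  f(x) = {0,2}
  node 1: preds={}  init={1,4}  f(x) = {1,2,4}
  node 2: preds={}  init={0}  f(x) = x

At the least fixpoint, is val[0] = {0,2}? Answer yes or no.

Iteration log — 4 steps:
  step 1. node 0  ⊔preds={0,1,4}  new={0,2}  old={}  +wl: 
  step 2. node 1  ⊔preds={}  new={1,2,4}  old={1,4}  +wl: 0
  step 3. node 2  ⊔preds={}  new={0}  stable
  step 4. node 0  ⊔preds={0,1,2,4}  new={0,2}  stable

Least fixpoint reached:
  node 0: {0,2}
  node 1: {1,2,4}
  node 2: {0}

yes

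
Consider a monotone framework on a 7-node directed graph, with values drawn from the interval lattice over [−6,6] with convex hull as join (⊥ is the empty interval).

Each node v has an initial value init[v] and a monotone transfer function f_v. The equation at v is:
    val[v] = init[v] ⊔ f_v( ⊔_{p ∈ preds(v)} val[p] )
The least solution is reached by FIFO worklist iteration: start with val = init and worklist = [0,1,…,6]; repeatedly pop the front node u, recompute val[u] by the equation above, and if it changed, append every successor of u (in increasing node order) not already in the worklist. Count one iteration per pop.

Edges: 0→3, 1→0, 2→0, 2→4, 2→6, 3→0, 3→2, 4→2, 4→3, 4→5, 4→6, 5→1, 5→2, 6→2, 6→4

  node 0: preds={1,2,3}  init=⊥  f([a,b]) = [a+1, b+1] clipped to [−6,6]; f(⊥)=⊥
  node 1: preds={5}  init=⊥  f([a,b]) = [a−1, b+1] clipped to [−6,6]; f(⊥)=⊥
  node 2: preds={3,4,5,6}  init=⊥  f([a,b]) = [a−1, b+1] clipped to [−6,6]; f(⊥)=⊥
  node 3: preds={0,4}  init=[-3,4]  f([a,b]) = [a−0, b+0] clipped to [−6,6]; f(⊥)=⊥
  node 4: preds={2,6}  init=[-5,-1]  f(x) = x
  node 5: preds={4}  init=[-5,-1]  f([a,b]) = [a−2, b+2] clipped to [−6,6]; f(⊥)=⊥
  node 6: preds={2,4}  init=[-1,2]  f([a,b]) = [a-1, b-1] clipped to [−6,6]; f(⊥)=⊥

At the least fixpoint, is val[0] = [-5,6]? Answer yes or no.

Worklist (18 pops):
  #1 pop 0: in=[-3,4] → [-2,5] (was ⊥); enqueue []
  #2 pop 1: in=[-5,-1] → [-6,0] (was ⊥); enqueue [0]
  #3 pop 2: in=[-5,4] → [-6,5] (was ⊥); enqueue []
  #4 pop 3: in=[-5,5] → [-5,5] (was [-3,4]); enqueue [2]
  #5 pop 4: in=[-6,5] → [-6,5] (was [-5,-1]); enqueue [3]
  #6 pop 5: in=[-6,5] → [-6,6] (was [-5,-1]); enqueue [1]
  #7 pop 6: in=[-6,5] → [-6,4] (was [-1,2]); enqueue [4]
  #8 pop 0: in=[-6,5] → [-5,6] (was [-2,5]); enqueue []
  #9 pop 2: in=[-6,6] → [-6,6] (was [-6,5]); enqueue [0,6]
  #10 pop 3: in=[-6,6] → [-6,6] (was [-5,5]); enqueue [2]
  #11 pop 1: in=[-6,6] → [-6,6] (was [-6,0]); enqueue []
  #12 pop 4: in=[-6,6] → [-6,6] (was [-6,5]); enqueue [3,5]
  #13 pop 0: in=[-6,6] → [-5,6] (no change)
  #14 pop 6: in=[-6,6] → [-6,5] (was [-6,4]); enqueue [4]
  #15 pop 2: in=[-6,6] → [-6,6] (no change)
  #16 pop 3: in=[-6,6] → [-6,6] (no change)
  #17 pop 5: in=[-6,6] → [-6,6] (no change)
  #18 pop 4: in=[-6,6] → [-6,6] (no change)

Fixpoint:
  val[0] = [-5,6]
  val[1] = [-6,6]
  val[2] = [-6,6]
  val[3] = [-6,6]
  val[4] = [-6,6]
  val[5] = [-6,6]
  val[6] = [-6,5]

yes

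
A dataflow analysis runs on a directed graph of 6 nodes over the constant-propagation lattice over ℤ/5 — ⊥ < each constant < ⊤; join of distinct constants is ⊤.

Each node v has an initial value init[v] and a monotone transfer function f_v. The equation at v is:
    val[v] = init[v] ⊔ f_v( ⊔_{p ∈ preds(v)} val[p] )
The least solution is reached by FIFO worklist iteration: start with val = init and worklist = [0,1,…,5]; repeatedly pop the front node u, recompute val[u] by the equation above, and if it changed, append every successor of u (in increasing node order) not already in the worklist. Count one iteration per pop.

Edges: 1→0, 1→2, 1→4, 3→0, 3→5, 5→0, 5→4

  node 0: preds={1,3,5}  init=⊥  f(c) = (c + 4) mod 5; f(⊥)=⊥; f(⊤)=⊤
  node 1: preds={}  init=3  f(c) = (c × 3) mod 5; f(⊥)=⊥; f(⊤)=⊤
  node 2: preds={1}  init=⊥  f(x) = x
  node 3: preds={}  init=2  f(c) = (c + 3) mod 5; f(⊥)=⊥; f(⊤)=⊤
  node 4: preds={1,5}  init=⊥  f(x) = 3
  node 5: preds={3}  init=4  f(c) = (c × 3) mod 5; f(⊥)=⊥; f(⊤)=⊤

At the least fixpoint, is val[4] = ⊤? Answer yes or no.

no

Iteration log — 8 steps:
  step 1. node 0  ⊔preds=⊤  new=⊤  old=⊥  +wl: 
  step 2. node 1  ⊔preds=⊥  new=3  stable
  step 3. node 2  ⊔preds=3  new=3  old=⊥  +wl: 
  step 4. node 3  ⊔preds=⊥  new=2  stable
  step 5. node 4  ⊔preds=⊤  new=3  old=⊥  +wl: 
  step 6. node 5  ⊔preds=2  new=⊤  old=4  +wl: 0,4
  step 7. node 0  ⊔preds=⊤  new=⊤  stable
  step 8. node 4  ⊔preds=⊤  new=3  stable

Least fixpoint reached:
  node 0: ⊤
  node 1: 3
  node 2: 3
  node 3: 2
  node 4: 3
  node 5: ⊤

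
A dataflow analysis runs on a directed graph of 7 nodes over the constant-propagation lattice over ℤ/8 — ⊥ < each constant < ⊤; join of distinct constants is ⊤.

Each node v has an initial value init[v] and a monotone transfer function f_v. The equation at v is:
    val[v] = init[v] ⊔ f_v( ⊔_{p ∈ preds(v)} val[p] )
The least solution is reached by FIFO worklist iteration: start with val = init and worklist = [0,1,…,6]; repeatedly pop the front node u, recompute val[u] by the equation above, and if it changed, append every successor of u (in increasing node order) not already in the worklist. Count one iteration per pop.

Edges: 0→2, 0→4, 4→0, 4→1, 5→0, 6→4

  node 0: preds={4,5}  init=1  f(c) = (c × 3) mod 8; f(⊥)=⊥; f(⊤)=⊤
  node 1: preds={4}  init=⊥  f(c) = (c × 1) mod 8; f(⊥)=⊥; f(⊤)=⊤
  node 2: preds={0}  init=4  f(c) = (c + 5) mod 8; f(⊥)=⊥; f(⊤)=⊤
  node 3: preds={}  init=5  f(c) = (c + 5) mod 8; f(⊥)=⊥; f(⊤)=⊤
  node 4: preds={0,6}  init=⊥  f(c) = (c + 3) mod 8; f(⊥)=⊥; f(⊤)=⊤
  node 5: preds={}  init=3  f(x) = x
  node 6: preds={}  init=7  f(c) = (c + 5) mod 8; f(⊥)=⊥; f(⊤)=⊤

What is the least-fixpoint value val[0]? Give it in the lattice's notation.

⊤

Worklist (11 pops):
  #1 pop 0: in=3 → 1 (no change)
  #2 pop 1: in=⊥ → ⊥ (no change)
  #3 pop 2: in=1 → ⊤ (was 4); enqueue []
  #4 pop 3: in=⊥ → 5 (no change)
  #5 pop 4: in=⊤ → ⊤ (was ⊥); enqueue [0,1]
  #6 pop 5: in=⊥ → 3 (no change)
  #7 pop 6: in=⊥ → 7 (no change)
  #8 pop 0: in=⊤ → ⊤ (was 1); enqueue [2,4]
  #9 pop 1: in=⊤ → ⊤ (was ⊥); enqueue []
  #10 pop 2: in=⊤ → ⊤ (no change)
  #11 pop 4: in=⊤ → ⊤ (no change)

Fixpoint:
  val[0] = ⊤
  val[1] = ⊤
  val[2] = ⊤
  val[3] = 5
  val[4] = ⊤
  val[5] = 3
  val[6] = 7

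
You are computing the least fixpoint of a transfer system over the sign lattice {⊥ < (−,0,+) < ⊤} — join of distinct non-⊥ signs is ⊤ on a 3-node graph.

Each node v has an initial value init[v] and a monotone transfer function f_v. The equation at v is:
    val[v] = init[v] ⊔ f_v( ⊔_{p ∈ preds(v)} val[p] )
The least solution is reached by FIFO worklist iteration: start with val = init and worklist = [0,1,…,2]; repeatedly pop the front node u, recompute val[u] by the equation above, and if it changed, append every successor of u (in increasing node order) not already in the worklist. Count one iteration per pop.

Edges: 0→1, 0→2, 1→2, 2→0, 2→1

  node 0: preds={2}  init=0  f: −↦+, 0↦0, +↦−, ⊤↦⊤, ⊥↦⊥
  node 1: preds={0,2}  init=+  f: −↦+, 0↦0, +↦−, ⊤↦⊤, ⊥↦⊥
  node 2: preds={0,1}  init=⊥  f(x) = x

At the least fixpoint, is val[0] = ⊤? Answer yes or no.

yes

Trace (6 dequeues):
  [1] u=0 | in ⊥ | out 0 | ==
  [2] u=1 | in 0 | out ⊤ | prev + | push {}
  [3] u=2 | in ⊤ | out ⊤ | prev ⊥ | push {0,1}
  [4] u=0 | in ⊤ | out ⊤ | prev 0 | push {2}
  [5] u=1 | in ⊤ | out ⊤ | ==
  [6] u=2 | in ⊤ | out ⊤ | ==

Converged values:
  [0] ⊤
  [1] ⊤
  [2] ⊤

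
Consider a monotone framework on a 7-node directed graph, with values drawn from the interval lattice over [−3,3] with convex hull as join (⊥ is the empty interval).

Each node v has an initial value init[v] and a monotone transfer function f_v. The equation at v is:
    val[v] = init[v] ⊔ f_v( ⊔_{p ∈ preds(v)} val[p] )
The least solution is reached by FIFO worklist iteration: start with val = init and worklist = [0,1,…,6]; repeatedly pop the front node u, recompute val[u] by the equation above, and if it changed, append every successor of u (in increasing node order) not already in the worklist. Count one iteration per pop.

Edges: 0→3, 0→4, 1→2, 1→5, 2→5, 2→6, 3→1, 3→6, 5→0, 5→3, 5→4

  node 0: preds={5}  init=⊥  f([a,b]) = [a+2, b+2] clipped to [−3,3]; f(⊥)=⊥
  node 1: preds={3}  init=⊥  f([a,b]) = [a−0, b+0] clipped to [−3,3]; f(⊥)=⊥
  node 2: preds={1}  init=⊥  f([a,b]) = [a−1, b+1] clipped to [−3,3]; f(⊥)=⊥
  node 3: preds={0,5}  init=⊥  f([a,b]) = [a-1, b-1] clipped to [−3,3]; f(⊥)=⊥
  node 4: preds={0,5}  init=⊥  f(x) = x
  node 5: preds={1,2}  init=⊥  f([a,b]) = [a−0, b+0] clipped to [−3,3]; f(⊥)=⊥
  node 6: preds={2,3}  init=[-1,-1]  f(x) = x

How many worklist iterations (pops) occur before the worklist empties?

7

Worklist (7 pops):
  #1 pop 0: in=⊥ → ⊥ (no change)
  #2 pop 1: in=⊥ → ⊥ (no change)
  #3 pop 2: in=⊥ → ⊥ (no change)
  #4 pop 3: in=⊥ → ⊥ (no change)
  #5 pop 4: in=⊥ → ⊥ (no change)
  #6 pop 5: in=⊥ → ⊥ (no change)
  #7 pop 6: in=⊥ → [-1,-1] (no change)

Fixpoint:
  val[0] = ⊥
  val[1] = ⊥
  val[2] = ⊥
  val[3] = ⊥
  val[4] = ⊥
  val[5] = ⊥
  val[6] = [-1,-1]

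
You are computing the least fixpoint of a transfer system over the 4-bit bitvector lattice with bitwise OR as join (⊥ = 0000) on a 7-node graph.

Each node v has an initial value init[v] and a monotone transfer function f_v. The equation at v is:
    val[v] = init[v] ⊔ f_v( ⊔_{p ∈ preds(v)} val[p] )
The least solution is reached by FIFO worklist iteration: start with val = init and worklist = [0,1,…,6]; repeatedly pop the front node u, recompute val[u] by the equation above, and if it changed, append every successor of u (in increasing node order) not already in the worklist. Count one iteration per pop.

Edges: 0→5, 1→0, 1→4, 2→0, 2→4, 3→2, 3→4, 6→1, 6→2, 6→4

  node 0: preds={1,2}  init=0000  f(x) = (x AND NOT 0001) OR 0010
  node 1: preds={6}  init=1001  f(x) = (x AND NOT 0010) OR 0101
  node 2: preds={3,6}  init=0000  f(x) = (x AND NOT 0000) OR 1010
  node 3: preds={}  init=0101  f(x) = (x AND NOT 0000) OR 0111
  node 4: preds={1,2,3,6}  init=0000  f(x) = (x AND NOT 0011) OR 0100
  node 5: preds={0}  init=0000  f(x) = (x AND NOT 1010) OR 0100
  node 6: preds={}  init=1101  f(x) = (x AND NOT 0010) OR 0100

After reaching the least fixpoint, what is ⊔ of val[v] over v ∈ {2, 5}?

Worklist (10 pops):
  #1 pop 0: in=1001 → 1010 (was 0000); enqueue []
  #2 pop 1: in=1101 → 1101 (was 1001); enqueue [0]
  #3 pop 2: in=1101 → 1111 (was 0000); enqueue []
  #4 pop 3: in=0000 → 0111 (was 0101); enqueue [2]
  #5 pop 4: in=1111 → 1100 (was 0000); enqueue []
  #6 pop 5: in=1010 → 0100 (was 0000); enqueue []
  #7 pop 6: in=0000 → 1101 (no change)
  #8 pop 0: in=1111 → 1110 (was 1010); enqueue [5]
  #9 pop 2: in=1111 → 1111 (no change)
  #10 pop 5: in=1110 → 0100 (no change)

Fixpoint:
  val[0] = 1110
  val[1] = 1101
  val[2] = 1111
  val[3] = 0111
  val[4] = 1100
  val[5] = 0100
  val[6] = 1101

1111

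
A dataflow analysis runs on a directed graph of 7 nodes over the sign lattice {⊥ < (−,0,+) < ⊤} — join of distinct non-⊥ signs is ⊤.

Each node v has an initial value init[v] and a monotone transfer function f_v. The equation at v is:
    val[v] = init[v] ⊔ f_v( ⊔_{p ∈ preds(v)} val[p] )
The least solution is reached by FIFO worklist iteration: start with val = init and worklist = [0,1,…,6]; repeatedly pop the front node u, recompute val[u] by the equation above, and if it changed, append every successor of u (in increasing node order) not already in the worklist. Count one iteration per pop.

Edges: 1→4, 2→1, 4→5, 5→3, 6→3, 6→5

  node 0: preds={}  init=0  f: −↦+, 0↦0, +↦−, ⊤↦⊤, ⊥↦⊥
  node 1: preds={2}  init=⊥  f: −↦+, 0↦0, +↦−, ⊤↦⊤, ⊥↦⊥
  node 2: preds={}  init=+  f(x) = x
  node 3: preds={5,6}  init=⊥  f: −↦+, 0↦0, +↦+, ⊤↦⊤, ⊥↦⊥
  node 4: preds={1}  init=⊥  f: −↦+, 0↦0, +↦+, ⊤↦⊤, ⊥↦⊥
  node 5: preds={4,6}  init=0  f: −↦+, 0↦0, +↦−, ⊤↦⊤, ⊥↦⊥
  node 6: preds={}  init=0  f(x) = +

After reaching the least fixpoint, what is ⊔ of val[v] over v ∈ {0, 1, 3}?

Trace (9 dequeues):
  [1] u=0 | in ⊥ | out 0 | ==
  [2] u=1 | in + | out − | prev ⊥ | push {}
  [3] u=2 | in ⊥ | out + | ==
  [4] u=3 | in 0 | out 0 | prev ⊥ | push {}
  [5] u=4 | in − | out + | prev ⊥ | push {}
  [6] u=5 | in ⊤ | out ⊤ | prev 0 | push {3}
  [7] u=6 | in ⊥ | out ⊤ | prev 0 | push {5}
  [8] u=3 | in ⊤ | out ⊤ | prev 0 | push {}
  [9] u=5 | in ⊤ | out ⊤ | ==

Converged values:
  [0] 0
  [1] −
  [2] +
  [3] ⊤
  [4] +
  [5] ⊤
  [6] ⊤

⊤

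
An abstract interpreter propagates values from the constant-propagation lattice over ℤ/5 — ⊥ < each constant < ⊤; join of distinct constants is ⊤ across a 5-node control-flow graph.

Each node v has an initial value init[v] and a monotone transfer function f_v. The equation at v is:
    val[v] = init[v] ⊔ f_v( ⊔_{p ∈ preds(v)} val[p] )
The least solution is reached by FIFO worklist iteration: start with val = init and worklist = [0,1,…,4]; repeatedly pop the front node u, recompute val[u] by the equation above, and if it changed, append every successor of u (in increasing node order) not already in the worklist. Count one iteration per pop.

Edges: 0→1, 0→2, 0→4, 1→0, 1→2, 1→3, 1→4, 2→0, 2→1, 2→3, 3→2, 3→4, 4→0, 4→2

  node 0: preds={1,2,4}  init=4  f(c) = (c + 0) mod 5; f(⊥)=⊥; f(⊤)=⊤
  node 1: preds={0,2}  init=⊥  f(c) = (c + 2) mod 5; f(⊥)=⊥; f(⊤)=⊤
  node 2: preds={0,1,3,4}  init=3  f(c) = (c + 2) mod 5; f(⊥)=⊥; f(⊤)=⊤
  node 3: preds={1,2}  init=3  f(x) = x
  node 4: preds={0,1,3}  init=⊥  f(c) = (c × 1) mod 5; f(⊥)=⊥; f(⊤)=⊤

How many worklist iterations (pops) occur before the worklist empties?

Trace (8 dequeues):
  [1] u=0 | in 3 | out ⊤ | prev 4 | push {}
  [2] u=1 | in ⊤ | out ⊤ | prev ⊥ | push {0}
  [3] u=2 | in ⊤ | out ⊤ | prev 3 | push {1}
  [4] u=3 | in ⊤ | out ⊤ | prev 3 | push {2}
  [5] u=4 | in ⊤ | out ⊤ | prev ⊥ | push {}
  [6] u=0 | in ⊤ | out ⊤ | ==
  [7] u=1 | in ⊤ | out ⊤ | ==
  [8] u=2 | in ⊤ | out ⊤ | ==

Converged values:
  [0] ⊤
  [1] ⊤
  [2] ⊤
  [3] ⊤
  [4] ⊤

8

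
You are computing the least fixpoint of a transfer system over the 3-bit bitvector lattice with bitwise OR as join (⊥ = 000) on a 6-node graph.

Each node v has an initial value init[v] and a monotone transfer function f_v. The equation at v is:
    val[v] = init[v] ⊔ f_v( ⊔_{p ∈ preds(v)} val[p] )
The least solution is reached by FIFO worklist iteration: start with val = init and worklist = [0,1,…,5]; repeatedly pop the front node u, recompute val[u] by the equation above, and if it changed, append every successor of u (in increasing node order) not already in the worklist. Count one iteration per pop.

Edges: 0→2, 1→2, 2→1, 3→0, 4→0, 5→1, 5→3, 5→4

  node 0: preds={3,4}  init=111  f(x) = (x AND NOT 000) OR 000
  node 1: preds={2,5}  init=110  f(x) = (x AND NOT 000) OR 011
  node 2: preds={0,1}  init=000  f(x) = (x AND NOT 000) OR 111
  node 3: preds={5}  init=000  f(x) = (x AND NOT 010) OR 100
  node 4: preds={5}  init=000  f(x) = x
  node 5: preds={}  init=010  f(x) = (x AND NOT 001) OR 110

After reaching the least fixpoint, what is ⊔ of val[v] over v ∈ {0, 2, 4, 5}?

111

Trace (11 dequeues):
  [1] u=0 | in 000 | out 111 | ==
  [2] u=1 | in 010 | out 111 | prev 110 | push {}
  [3] u=2 | in 111 | out 111 | prev 000 | push {1}
  [4] u=3 | in 010 | out 100 | prev 000 | push {0}
  [5] u=4 | in 010 | out 010 | prev 000 | push {}
  [6] u=5 | in 000 | out 110 | prev 010 | push {3,4}
  [7] u=1 | in 111 | out 111 | ==
  [8] u=0 | in 110 | out 111 | ==
  [9] u=3 | in 110 | out 100 | ==
  [10] u=4 | in 110 | out 110 | prev 010 | push {0}
  [11] u=0 | in 110 | out 111 | ==

Converged values:
  [0] 111
  [1] 111
  [2] 111
  [3] 100
  [4] 110
  [5] 110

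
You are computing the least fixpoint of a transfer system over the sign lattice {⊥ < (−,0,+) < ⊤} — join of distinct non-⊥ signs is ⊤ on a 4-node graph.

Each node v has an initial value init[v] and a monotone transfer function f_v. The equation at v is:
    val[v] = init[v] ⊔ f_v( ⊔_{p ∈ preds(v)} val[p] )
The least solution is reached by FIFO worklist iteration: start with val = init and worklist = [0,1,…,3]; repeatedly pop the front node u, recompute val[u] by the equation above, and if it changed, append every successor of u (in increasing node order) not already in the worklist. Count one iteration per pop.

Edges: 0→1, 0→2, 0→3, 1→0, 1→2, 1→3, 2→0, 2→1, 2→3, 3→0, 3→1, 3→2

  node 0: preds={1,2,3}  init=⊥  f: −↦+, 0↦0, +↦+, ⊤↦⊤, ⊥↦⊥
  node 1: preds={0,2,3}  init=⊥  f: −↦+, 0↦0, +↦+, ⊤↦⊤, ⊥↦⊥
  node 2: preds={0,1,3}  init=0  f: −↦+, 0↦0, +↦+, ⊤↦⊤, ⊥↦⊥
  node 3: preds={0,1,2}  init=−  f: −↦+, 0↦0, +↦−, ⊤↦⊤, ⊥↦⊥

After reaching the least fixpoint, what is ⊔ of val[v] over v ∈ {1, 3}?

⊤

Trace (7 dequeues):
  [1] u=0 | in ⊤ | out ⊤ | prev ⊥ | push {}
  [2] u=1 | in ⊤ | out ⊤ | prev ⊥ | push {0}
  [3] u=2 | in ⊤ | out ⊤ | prev 0 | push {1}
  [4] u=3 | in ⊤ | out ⊤ | prev − | push {2}
  [5] u=0 | in ⊤ | out ⊤ | ==
  [6] u=1 | in ⊤ | out ⊤ | ==
  [7] u=2 | in ⊤ | out ⊤ | ==

Converged values:
  [0] ⊤
  [1] ⊤
  [2] ⊤
  [3] ⊤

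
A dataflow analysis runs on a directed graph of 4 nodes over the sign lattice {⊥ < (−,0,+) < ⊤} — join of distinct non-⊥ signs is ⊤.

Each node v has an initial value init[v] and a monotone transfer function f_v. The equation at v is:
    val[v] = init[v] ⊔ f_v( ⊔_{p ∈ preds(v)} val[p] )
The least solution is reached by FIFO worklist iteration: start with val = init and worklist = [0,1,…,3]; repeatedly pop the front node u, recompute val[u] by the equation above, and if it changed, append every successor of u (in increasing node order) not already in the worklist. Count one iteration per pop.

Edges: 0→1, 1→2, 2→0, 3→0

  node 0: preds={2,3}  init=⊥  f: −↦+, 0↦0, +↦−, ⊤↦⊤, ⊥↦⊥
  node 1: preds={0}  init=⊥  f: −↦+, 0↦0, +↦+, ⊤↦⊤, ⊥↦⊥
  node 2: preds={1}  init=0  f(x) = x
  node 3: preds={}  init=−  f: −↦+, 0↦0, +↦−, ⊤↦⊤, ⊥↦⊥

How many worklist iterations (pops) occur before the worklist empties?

Trace (5 dequeues):
  [1] u=0 | in ⊤ | out ⊤ | prev ⊥ | push {}
  [2] u=1 | in ⊤ | out ⊤ | prev ⊥ | push {}
  [3] u=2 | in ⊤ | out ⊤ | prev 0 | push {0}
  [4] u=3 | in ⊥ | out − | ==
  [5] u=0 | in ⊤ | out ⊤ | ==

Converged values:
  [0] ⊤
  [1] ⊤
  [2] ⊤
  [3] −

5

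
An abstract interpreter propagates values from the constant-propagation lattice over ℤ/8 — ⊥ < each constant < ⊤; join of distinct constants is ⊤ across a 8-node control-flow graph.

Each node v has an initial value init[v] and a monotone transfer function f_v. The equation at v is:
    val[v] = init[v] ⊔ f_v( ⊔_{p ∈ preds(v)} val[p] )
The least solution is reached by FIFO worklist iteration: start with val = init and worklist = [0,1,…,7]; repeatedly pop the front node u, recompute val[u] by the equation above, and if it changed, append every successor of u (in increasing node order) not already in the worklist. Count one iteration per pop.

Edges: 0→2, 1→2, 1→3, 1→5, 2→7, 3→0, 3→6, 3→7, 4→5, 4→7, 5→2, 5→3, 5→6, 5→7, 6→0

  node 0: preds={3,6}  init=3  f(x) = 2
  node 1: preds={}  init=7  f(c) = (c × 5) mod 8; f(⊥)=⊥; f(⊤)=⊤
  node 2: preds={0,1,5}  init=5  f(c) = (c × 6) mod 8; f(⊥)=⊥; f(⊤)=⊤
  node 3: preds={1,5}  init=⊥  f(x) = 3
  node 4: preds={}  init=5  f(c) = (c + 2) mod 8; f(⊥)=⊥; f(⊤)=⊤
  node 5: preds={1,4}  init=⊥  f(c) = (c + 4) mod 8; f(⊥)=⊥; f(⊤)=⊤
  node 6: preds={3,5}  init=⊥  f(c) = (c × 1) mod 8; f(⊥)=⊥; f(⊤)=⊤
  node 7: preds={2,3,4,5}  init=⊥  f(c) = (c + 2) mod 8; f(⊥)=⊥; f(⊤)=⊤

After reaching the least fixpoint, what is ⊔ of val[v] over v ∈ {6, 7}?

⊤

Iteration log — 11 steps:
  step 1. node 0  ⊔preds=⊥  new=⊤  old=3  +wl: 
  step 2. node 1  ⊔preds=⊥  new=7  stable
  step 3. node 2  ⊔preds=⊤  new=⊤  old=5  +wl: 
  step 4. node 3  ⊔preds=7  new=3  old=⊥  +wl: 0
  step 5. node 4  ⊔preds=⊥  new=5  stable
  step 6. node 5  ⊔preds=⊤  new=⊤  old=⊥  +wl: 2,3
  step 7. node 6  ⊔preds=⊤  new=⊤  old=⊥  +wl: 
  step 8. node 7  ⊔preds=⊤  new=⊤  old=⊥  +wl: 
  step 9. node 0  ⊔preds=⊤  new=⊤  stable
  step 10. node 2  ⊔preds=⊤  new=⊤  stable
  step 11. node 3  ⊔preds=⊤  new=3  stable

Least fixpoint reached:
  node 0: ⊤
  node 1: 7
  node 2: ⊤
  node 3: 3
  node 4: 5
  node 5: ⊤
  node 6: ⊤
  node 7: ⊤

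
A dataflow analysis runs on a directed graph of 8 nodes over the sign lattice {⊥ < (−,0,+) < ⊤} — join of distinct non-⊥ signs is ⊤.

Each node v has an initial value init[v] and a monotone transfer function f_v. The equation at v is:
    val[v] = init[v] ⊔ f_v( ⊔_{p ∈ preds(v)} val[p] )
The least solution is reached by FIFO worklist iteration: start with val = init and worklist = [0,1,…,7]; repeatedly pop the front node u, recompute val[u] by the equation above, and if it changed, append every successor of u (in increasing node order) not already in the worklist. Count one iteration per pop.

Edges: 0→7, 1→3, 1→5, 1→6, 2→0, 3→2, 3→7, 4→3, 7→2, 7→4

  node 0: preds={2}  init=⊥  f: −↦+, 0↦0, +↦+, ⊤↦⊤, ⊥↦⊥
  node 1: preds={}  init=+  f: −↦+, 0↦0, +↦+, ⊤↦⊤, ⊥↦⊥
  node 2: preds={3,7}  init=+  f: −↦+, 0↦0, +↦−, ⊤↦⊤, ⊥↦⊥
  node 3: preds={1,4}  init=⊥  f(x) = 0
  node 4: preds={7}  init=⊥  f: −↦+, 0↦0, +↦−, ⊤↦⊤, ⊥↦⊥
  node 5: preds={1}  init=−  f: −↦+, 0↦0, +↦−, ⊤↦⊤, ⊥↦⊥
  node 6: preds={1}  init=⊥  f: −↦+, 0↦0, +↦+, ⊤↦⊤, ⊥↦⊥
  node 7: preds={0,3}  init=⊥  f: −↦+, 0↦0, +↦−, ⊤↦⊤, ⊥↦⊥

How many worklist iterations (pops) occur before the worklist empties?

Iteration log — 13 steps:
  step 1. node 0  ⊔preds=+  new=+  old=⊥  +wl: 
  step 2. node 1  ⊔preds=⊥  new=+  stable
  step 3. node 2  ⊔preds=⊥  new=+  stable
  step 4. node 3  ⊔preds=+  new=0  old=⊥  +wl: 2
  step 5. node 4  ⊔preds=⊥  new=⊥  stable
  step 6. node 5  ⊔preds=+  new=−  stable
  step 7. node 6  ⊔preds=+  new=+  old=⊥  +wl: 
  step 8. node 7  ⊔preds=⊤  new=⊤  old=⊥  +wl: 4
  step 9. node 2  ⊔preds=⊤  new=⊤  old=+  +wl: 0
  step 10. node 4  ⊔preds=⊤  new=⊤  old=⊥  +wl: 3
  step 11. node 0  ⊔preds=⊤  new=⊤  old=+  +wl: 7
  step 12. node 3  ⊔preds=⊤  new=0  stable
  step 13. node 7  ⊔preds=⊤  new=⊤  stable

Least fixpoint reached:
  node 0: ⊤
  node 1: +
  node 2: ⊤
  node 3: 0
  node 4: ⊤
  node 5: −
  node 6: +
  node 7: ⊤

13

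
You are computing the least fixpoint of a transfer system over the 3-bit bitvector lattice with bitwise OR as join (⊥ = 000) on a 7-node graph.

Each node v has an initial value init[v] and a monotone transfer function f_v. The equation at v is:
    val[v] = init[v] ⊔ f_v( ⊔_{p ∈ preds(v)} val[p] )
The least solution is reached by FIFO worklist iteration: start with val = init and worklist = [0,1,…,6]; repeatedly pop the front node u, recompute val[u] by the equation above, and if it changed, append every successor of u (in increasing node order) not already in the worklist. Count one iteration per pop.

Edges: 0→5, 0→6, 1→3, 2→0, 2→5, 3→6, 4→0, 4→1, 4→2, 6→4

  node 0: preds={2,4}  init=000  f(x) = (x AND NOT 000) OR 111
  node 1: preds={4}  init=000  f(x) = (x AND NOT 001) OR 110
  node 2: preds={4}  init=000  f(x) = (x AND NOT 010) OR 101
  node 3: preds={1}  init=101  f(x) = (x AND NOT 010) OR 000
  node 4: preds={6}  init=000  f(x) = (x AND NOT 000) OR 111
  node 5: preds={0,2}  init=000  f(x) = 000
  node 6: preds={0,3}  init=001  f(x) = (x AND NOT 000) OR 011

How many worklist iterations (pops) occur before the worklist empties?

11

Trace (11 dequeues):
  [1] u=0 | in 000 | out 111 | prev 000 | push {}
  [2] u=1 | in 000 | out 110 | prev 000 | push {}
  [3] u=2 | in 000 | out 101 | prev 000 | push {0}
  [4] u=3 | in 110 | out 101 | ==
  [5] u=4 | in 001 | out 111 | prev 000 | push {1,2}
  [6] u=5 | in 111 | out 000 | ==
  [7] u=6 | in 111 | out 111 | prev 001 | push {4}
  [8] u=0 | in 111 | out 111 | ==
  [9] u=1 | in 111 | out 110 | ==
  [10] u=2 | in 111 | out 101 | ==
  [11] u=4 | in 111 | out 111 | ==

Converged values:
  [0] 111
  [1] 110
  [2] 101
  [3] 101
  [4] 111
  [5] 000
  [6] 111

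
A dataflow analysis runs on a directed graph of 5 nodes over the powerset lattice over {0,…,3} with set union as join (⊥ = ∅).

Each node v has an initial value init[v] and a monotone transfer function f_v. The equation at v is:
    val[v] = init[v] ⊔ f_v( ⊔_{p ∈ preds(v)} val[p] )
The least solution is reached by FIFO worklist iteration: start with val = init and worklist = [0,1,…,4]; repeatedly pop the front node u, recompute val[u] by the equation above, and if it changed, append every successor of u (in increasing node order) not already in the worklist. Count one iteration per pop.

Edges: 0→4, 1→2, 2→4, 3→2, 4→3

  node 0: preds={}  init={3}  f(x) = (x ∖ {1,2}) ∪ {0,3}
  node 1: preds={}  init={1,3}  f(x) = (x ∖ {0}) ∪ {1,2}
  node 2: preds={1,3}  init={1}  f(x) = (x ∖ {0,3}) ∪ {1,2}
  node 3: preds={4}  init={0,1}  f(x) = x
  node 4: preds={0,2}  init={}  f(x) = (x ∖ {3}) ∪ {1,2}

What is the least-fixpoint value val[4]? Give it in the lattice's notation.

{0,1,2}

Trace (7 dequeues):
  [1] u=0 | in {} | out {0,3} | prev {3} | push {}
  [2] u=1 | in {} | out {1,2,3} | prev {1,3} | push {}
  [3] u=2 | in {0,1,2,3} | out {1,2} | prev {1} | push {}
  [4] u=3 | in {} | out {0,1} | ==
  [5] u=4 | in {0,1,2,3} | out {0,1,2} | prev {} | push {3}
  [6] u=3 | in {0,1,2} | out {0,1,2} | prev {0,1} | push {2}
  [7] u=2 | in {0,1,2,3} | out {1,2} | ==

Converged values:
  [0] {0,3}
  [1] {1,2,3}
  [2] {1,2}
  [3] {0,1,2}
  [4] {0,1,2}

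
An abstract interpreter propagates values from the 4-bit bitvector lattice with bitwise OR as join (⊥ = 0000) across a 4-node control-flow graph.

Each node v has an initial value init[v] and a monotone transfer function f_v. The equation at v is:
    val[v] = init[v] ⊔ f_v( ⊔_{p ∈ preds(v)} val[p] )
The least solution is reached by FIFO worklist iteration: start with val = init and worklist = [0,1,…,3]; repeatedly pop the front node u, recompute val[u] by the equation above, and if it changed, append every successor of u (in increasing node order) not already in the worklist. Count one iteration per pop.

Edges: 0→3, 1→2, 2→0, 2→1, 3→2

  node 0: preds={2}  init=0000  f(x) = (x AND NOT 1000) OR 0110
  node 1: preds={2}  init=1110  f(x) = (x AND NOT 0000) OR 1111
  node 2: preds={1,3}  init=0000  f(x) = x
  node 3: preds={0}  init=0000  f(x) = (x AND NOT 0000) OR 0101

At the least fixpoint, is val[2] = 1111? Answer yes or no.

Trace (8 dequeues):
  [1] u=0 | in 0000 | out 0110 | prev 0000 | push {}
  [2] u=1 | in 0000 | out 1111 | prev 1110 | push {}
  [3] u=2 | in 1111 | out 1111 | prev 0000 | push {0,1}
  [4] u=3 | in 0110 | out 0111 | prev 0000 | push {2}
  [5] u=0 | in 1111 | out 0111 | prev 0110 | push {3}
  [6] u=1 | in 1111 | out 1111 | ==
  [7] u=2 | in 1111 | out 1111 | ==
  [8] u=3 | in 0111 | out 0111 | ==

Converged values:
  [0] 0111
  [1] 1111
  [2] 1111
  [3] 0111

yes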